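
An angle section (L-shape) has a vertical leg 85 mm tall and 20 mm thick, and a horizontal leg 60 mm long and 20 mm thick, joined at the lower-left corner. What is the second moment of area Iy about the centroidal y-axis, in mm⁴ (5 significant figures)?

Iy ≈ 6.5293 × 10⁵ mm⁴

Split into non-overlapping primitives; take the origin at the lower-left of the bounding box.
Vertical leg: 20 × 85, A = 1 700 mm², x = 10 mm, Ī = 56666.67 mm⁴.
Horizontal leg (remainder): 40 × 20, A = 800 mm², x = 40 mm, Ī = 106666.7 mm⁴.
Centroid: x̄ = ΣA·x / ΣA = 19.6 mm.
Transfer each piece to the centroidal y-axis using Ī + A·d² with d = x − 19.6:
  vertical leg: d = -9.6 mm → contributes +213338.7 mm⁴
  horizontal leg (remainder): d = 20.4 mm → contributes +439594.7 mm⁴
Total I = 652933.3 mm⁴.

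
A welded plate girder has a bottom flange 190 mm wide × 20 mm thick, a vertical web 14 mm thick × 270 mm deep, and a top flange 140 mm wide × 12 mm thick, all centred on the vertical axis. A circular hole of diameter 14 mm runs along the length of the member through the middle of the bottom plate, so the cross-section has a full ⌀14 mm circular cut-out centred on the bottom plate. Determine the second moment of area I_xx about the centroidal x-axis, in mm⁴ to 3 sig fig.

I_xx ≈ 1.24 × 10⁸ mm⁴

Decompose the section into non-overlapping parts with the origin at the bottom-left of its bounding rectangle.
Bottom plate: 190 × 20, A = 3 800 mm², y = 10 mm, Ī = 126 667 mm⁴.
Web plate: 14 × 270, A = 3 780 mm², y = 155 mm, Ī = 22 963 500 mm⁴.
Top plate: 140 × 12, A = 1 680 mm², y = 296 mm, Ī = 20 160 mm⁴.
Hole (subtracted): ⌀14, A = 153.94 mm², y = 10 mm, Ī = 1885.7 mm⁴.
Centroid: ȳ = ΣA·y / ΣA = 122.96 mm.
Transfer each piece to the centroidal x-axis using Ī + A·d² with d = y − 122.96:
  bottom plate: d = -112.96 mm → contributes +48 610 678 mm⁴
  web plate: d = 32.044 mm → contributes +26 844 987 mm⁴
  top plate: d = 173.04 mm → contributes +50 326 736 mm⁴
  hole: d = -112.96 mm → contributes −1 965 974 mm⁴
Total I = 123 816 428 mm⁴.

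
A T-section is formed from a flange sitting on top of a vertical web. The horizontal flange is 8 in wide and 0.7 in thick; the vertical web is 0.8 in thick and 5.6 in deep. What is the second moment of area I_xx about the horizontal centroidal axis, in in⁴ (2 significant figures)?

Split into non-overlapping primitives; take the origin at the lower-left of the bounding box.
Flange: 8 × 0.7, A = 5.6 in², y = 5.95 in, Ī = 0.2287 in⁴.
Web: 0.8 × 5.6, A = 4.48 in², y = 2.8 in, Ī = 11.71 in⁴.
Centroid: ȳ = ΣA·y / ΣA = 4.55 in.
Transfer each piece to the horizontal centroidal axis using Ī + A·d² with d = y − 4.55:
  flange: d = 1.4 in → contributes +11.2 in⁴
  web: d = -1.75 in → contributes +25.43 in⁴
Total I = 36.63 in⁴.

I_xx ≈ 37 in⁴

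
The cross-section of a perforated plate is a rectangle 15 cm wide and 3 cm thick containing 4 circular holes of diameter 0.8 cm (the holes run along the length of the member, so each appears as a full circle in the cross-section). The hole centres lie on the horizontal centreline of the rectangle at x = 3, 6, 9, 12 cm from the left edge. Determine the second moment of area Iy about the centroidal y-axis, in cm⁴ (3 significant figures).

Iy ≈ 821 cm⁴

Break the section into simple shapes (no overlaps), measuring from the bottom-left corner of the bounding box.
Plate: 15 × 3, A = 45 cm², x = 7.5 cm, Ī = 843.75 cm⁴.
Hole 1 (subtracted): ⌀0.8, A = 0.50265 cm², x = 3 cm, Ī = 0.020106 cm⁴.
Hole 2 (subtracted): ⌀0.8, A = 0.50265 cm², x = 6 cm, Ī = 0.020106 cm⁴.
Hole 3 (subtracted): ⌀0.8, A = 0.50265 cm², x = 9 cm, Ī = 0.020106 cm⁴.
Hole 4 (subtracted): ⌀0.8, A = 0.50265 cm², x = 12 cm, Ī = 0.020106 cm⁴.
By symmetry the centroid is at mid-width, x̄ = 7.5 cm.
Transfer each piece to the centroidal y-axis using Ī + A·d² with d = x − 7.5:
  plate: d = 0 cm → contributes +843.75 cm⁴
  hole 1: d = -4.5 cm → contributes −10.199 cm⁴
  hole 2: d = -1.5 cm → contributes −1.1511 cm⁴
  hole 3: d = 1.5 cm → contributes −1.1511 cm⁴
  hole 4: d = 4.5 cm → contributes −10.199 cm⁴
Total I = 821.05 cm⁴.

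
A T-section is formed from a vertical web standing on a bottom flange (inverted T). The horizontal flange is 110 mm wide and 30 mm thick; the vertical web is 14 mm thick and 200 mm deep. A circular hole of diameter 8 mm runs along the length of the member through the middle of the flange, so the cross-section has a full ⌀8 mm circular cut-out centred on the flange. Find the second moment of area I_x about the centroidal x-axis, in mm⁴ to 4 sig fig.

Decompose the section into non-overlapping parts with the origin at the bottom-left of its bounding rectangle.
Flange: 110 × 30, A = 3 300 mm², y = 15 mm, Ī = 247 500 mm⁴.
Web: 14 × 200, A = 2 800 mm², y = 130 mm, Ī = 9 333 333 mm⁴.
Hole (subtracted): ⌀8, A = 50.2655 mm², y = 15 mm, Ī = 201.062 mm⁴.
Centroid: ȳ = ΣA·y / ΣA = 68.2255 mm.
Transfer each piece to the centroidal x-axis using Ī + A·d² with d = y − 68.2255:
  flange: d = -53.2255 mm → contributes +9 596 239 mm⁴
  web: d = 61.7745 mm → contributes +20 018 390 mm⁴
  hole: d = -53.2255 mm → contributes −142 601 mm⁴
Total I = 29 472 029 mm⁴.

I_x ≈ 2.947 × 10⁷ mm⁴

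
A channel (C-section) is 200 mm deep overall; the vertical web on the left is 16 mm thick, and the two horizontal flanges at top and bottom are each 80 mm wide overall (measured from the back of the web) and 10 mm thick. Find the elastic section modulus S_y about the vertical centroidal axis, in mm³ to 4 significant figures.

Split into non-overlapping primitives; take the origin at the lower-left of the bounding box.
Web: 16 × 200, A = 3 200 mm², x = 8 mm, Ī = 68266.7 mm⁴.
Top flange (beyond web): 64 × 10, A = 640 mm², x = 48 mm, Ī = 218 453 mm⁴.
Bottom flange (beyond web): 64 × 10, A = 640 mm², x = 48 mm, Ī = 218 453 mm⁴.
Centroid: x̄ = ΣA·x / ΣA = 19.4286 mm.
Transfer each piece to the vertical centroidal axis using Ī + A·d² with d = x − 19.4286:
  web: d = -11.4286 mm → contributes +486 226 mm⁴
  top flange (beyond web): d = 28.5714 mm → contributes +740 902 mm⁴
  bottom flange (beyond web): d = 28.5714 mm → contributes +740 902 mm⁴
Total I = 1 968 030 mm⁴.
Extreme fibre distance c = 60.5714 mm; S = I/c = 32491.1 mm³.

S_y ≈ 3.249 × 10⁴ mm³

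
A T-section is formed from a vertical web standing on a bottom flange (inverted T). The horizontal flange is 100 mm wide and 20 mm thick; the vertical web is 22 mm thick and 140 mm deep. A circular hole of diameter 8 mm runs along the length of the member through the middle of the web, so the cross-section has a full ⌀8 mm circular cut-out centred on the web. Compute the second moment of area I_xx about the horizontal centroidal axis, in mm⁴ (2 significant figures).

Split into non-overlapping primitives; take the origin at the lower-left of the bounding box.
Flange: 100 × 20, A = 2 000 mm², y = 10 mm, Ī = 66 667 mm⁴.
Web: 22 × 140, A = 3 080 mm², y = 90 mm, Ī = 5 030 667 mm⁴.
Hole (subtracted): ⌀8, A = 50.27 mm², y = 90 mm, Ī = 201.1 mm⁴.
Centroid: ȳ = ΣA·y / ΣA = 58.19 mm.
Transfer each piece to the horizontal centroidal axis using Ī + A·d² with d = y − 58.19:
  flange: d = -48.19 mm → contributes +4 711 060 mm⁴
  web: d = 31.81 mm → contributes +8 147 407 mm⁴
  hole: d = 31.81 mm → contributes −51 066 mm⁴
Total I = 12 807 400 mm⁴.

I_xx ≈ 1.3 × 10⁷ mm⁴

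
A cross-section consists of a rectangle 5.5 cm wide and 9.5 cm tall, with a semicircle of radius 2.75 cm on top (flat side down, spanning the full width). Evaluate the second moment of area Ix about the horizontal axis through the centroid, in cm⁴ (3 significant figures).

Break the section into simple shapes (no overlaps), measuring from the bottom-left corner of the bounding box.
Rectangular body: 5.5 × 9.5, A = 52.25 cm², y = 4.75 cm, Ī = 392.96 cm⁴.
Semicircular cap: semicircle r = 2.75, A = 11.879 cm², y = 10.667 cm, Ī = 6.2772 cm⁴.
Centroid: ȳ = ΣA·y / ΣA = 5.8461 cm.
Transfer each piece to the horizontal axis through the centroid using Ī + A·d² with d = y − 5.8461:
  rectangular body: d = -1.0961 cm → contributes +455.74 cm⁴
  semicircular cap: d = 4.8211 cm → contributes +282.38 cm⁴
Total I = 738.12 cm⁴.

Ix ≈ 738 cm⁴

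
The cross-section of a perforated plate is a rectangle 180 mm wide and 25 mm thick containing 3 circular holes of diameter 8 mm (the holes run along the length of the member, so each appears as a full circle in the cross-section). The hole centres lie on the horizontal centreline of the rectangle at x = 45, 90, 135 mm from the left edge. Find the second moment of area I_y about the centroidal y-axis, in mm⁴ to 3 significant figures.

Split into non-overlapping primitives; take the origin at the lower-left of the bounding box.
Plate: 180 × 25, A = 4 500 mm², x = 90 mm, Ī = 12 150 000 mm⁴.
Hole 1 (subtracted): ⌀8, A = 50.265 mm², x = 45 mm, Ī = 201.06 mm⁴.
Hole 2 (subtracted): ⌀8, A = 50.265 mm², x = 90 mm, Ī = 201.06 mm⁴.
Hole 3 (subtracted): ⌀8, A = 50.265 mm², x = 135 mm, Ī = 201.06 mm⁴.
By symmetry the centroid is at mid-width, x̄ = 90 mm.
Transfer each piece to the centroidal y-axis using Ī + A·d² with d = x − 90:
  plate: d = 0 mm → contributes +12 150 000 mm⁴
  hole 1: d = -45 mm → contributes −101 989 mm⁴
  hole 2: d = 0 mm → contributes −201.06 mm⁴
  hole 3: d = 45 mm → contributes −101 989 mm⁴
Total I = 11 945 822 mm⁴.

I_y ≈ 1.19 × 10⁷ mm⁴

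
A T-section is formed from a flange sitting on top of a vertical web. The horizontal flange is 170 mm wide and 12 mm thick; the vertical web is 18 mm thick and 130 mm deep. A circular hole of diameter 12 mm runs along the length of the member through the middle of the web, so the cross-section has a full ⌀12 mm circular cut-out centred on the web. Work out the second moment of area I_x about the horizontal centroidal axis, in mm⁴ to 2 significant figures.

Break the section into simple shapes (no overlaps), measuring from the bottom-left corner of the bounding box.
Flange: 170 × 12, A = 2 040 mm², y = 136 mm, Ī = 24 480 mm⁴.
Web: 18 × 130, A = 2 340 mm², y = 65 mm, Ī = 3 295 500 mm⁴.
Hole (subtracted): ⌀12, A = 113.1 mm², y = 65 mm, Ī = 1 018 mm⁴.
Centroid: ȳ = ΣA·y / ΣA = 98.94 mm.
Transfer each piece to the horizontal centroidal axis using Ī + A·d² with d = y − 98.94:
  flange: d = 37.06 mm → contributes +2 825 549 mm⁴
  web: d = -33.94 mm → contributes +5 991 795 mm⁴
  hole: d = -33.94 mm → contributes −131 336 mm⁴
Total I = 8 686 009 mm⁴.

I_x ≈ 8.7 × 10⁶ mm⁴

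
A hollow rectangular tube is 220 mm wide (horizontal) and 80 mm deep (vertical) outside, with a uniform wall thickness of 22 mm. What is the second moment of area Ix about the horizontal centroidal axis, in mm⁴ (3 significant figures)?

Ix ≈ 8.70 × 10⁶ mm⁴

Decompose the section into non-overlapping parts with the origin at the bottom-left of its bounding rectangle.
Outer rectangle: 220 × 80, A = 17 600 mm², y = 40 mm, Ī = 9 386 667 mm⁴.
Inner void (subtracted): 176 × 36, A = 6 336 mm², y = 40 mm, Ī = 684 288 mm⁴.
By symmetry the centroid is at mid-height, ȳ = 40 mm.
All pieces are centred on the horizontal centroidal axis, so I = ΣĪ (holes subtracted) = 8 702 379 mm⁴.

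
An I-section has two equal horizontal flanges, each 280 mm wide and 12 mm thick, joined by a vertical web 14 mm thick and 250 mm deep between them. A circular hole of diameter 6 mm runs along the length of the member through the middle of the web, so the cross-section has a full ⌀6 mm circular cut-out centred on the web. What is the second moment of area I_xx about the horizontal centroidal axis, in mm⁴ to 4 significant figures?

Treat the section as a set of non-overlapping primitives; coordinates are from the bounding-box lower-left.
Bottom flange: 280 × 12, A = 3 360 mm², y = 6 mm, Ī = 40 320 mm⁴.
Web: 14 × 250, A = 3 500 mm², y = 137 mm, Ī = 18 229 167 mm⁴.
Top flange: 280 × 12, A = 3 360 mm², y = 268 mm, Ī = 40 320 mm⁴.
Hole (subtracted): ⌀6, A = 28.2743 mm², y = 137 mm, Ī = 63.6173 mm⁴.
By symmetry the centroid is at mid-height, ȳ = 137 mm.
Transfer each piece to the horizontal centroidal axis using Ī + A·d² with d = y − 137:
  bottom flange: d = -131 mm → contributes +57 701 280 mm⁴
  web: d = 0 mm → contributes +18 229 167 mm⁴
  top flange: d = 131 mm → contributes +57 701 280 mm⁴
  hole: d = 0 mm → contributes −63.6173 mm⁴
Total I = 133 631 663 mm⁴.

I_xx ≈ 1.336 × 10⁸ mm⁴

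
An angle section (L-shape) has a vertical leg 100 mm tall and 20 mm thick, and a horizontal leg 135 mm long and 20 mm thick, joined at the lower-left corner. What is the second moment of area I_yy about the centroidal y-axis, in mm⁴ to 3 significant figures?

Break the section into simple shapes (no overlaps), measuring from the bottom-left corner of the bounding box.
Vertical leg: 20 × 100, A = 2 000 mm², x = 10 mm, Ī = 66 667 mm⁴.
Horizontal leg (remainder): 115 × 20, A = 2 300 mm², x = 77.5 mm, Ī = 2 534 792 mm⁴.
Centroid: x̄ = ΣA·x / ΣA = 46.105 mm.
Transfer each piece to the centroidal y-axis using Ī + A·d² with d = x − 46.105:
  vertical leg: d = -36.105 mm → contributes +2 673 758 mm⁴
  horizontal leg (remainder): d = 31.395 mm → contributes +4 801 828 mm⁴
Total I = 7 475 586 mm⁴.

I_yy ≈ 7.48 × 10⁶ mm⁴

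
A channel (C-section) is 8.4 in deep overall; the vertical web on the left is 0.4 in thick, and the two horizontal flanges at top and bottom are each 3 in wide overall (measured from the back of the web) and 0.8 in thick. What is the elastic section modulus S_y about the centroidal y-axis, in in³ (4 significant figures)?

Break the section into simple shapes (no overlaps), measuring from the bottom-left corner of the bounding box.
Web: 0.4 × 8.4, A = 3.36 in², x = 0.2 in, Ī = 0.0448 in⁴.
Top flange (beyond web): 2.6 × 0.8, A = 2.08 in², x = 1.7 in, Ī = 1.17173 in⁴.
Bottom flange (beyond web): 2.6 × 0.8, A = 2.08 in², x = 1.7 in, Ī = 1.17173 in⁴.
Centroid: x̄ = ΣA·x / ΣA = 1.02979 in.
Transfer each piece to the centroidal y-axis using Ī + A·d² with d = x − 1.02979:
  web: d = -0.829787 in → contributes +2.35832 in⁴
  top flange (beyond web): d = 0.670213 in → contributes +2.10604 in⁴
  bottom flange (beyond web): d = 0.670213 in → contributes +2.10604 in⁴
Total I = 6.57039 in⁴.
Extreme fibre distance c = 1.97021 in; S = I/c = 3.33487 in³.

S_y ≈ 3.335 in³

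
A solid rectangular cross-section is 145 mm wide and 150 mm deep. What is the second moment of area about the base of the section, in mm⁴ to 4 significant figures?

I_base ≈ 1.631 × 10⁸ mm⁴

The section: 145 × 150, A = 21 750 mm², y = 75 mm, Ī = 40 781 250 mm⁴.
Transfer it to the base of the section using Ī + A·d² with d = y − 0:
  the section: d = 75 mm → contributes +163 125 000 mm⁴
Total I = 163 125 000 mm⁴.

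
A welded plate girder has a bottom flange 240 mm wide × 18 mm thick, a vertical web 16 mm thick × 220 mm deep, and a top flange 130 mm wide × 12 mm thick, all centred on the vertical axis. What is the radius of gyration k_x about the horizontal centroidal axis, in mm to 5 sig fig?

Treat the section as a set of non-overlapping primitives; coordinates are from the bounding-box lower-left.
Bottom plate: 240 × 18, A = 4 320 mm², y = 9 mm, Ī = 116 640 mm⁴.
Web plate: 16 × 220, A = 3 520 mm², y = 128 mm, Ī = 14 197 333 mm⁴.
Top plate: 130 × 12, A = 1 560 mm², y = 244 mm, Ī = 18 720 mm⁴.
Centroid: ȳ = ΣA·y / ΣA = 92.5617 mm.
Transfer each piece to the horizontal centroidal axis using Ī + A·d² with d = y − 92.5617:
  bottom plate: d = -83.5617 mm → contributes +30 281 291 mm⁴
  web plate: d = 35.4383 mm → contributes +18 618 006 mm⁴
  top plate: d = 151.4383 mm → contributes +35 795 071 mm⁴
Total I = 84 694 368 mm⁴.
Radius of gyration: k = √(I/A) = √(84 694 368 / 9 400) = 94.92123 mm.

k_x ≈ 94.921 mm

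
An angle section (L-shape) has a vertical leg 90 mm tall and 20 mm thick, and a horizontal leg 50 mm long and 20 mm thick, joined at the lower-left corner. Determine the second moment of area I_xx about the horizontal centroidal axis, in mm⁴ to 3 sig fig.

Split into non-overlapping primitives; take the origin at the lower-left of the bounding box.
Vertical leg: 20 × 90, A = 1 800 mm², y = 45 mm, Ī = 1 215 000 mm⁴.
Horizontal leg (remainder): 30 × 20, A = 600 mm², y = 10 mm, Ī = 20 000 mm⁴.
Centroid: ȳ = ΣA·y / ΣA = 36.25 mm.
Transfer each piece to the horizontal centroidal axis using Ī + A·d² with d = y − 36.25:
  vertical leg: d = 8.75 mm → contributes +1 352 813 mm⁴
  horizontal leg (remainder): d = -26.25 mm → contributes +433 438 mm⁴
Total I = 1 786 250 mm⁴.

I_xx ≈ 1.79 × 10⁶ mm⁴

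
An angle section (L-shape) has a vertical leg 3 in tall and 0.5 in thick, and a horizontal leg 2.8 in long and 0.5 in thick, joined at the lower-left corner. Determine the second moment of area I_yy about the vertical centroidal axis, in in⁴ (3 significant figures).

I_yy ≈ 1.81 in⁴

Break the section into simple shapes (no overlaps), measuring from the bottom-left corner of the bounding box.
Vertical leg: 0.5 × 3, A = 1.5 in², x = 0.25 in, Ī = 0.03125 in⁴.
Horizontal leg (remainder): 2.3 × 0.5, A = 1.15 in², x = 1.65 in, Ī = 0.50696 in⁴.
Centroid: x̄ = ΣA·x / ΣA = 0.85755 in.
Transfer each piece to the vertical centroidal axis using Ī + A·d² with d = x − 0.85755:
  vertical leg: d = -0.60755 in → contributes +0.58492 in⁴
  horizontal leg (remainder): d = 0.79245 in → contributes +1.2291 in⁴
Total I = 1.8141 in⁴.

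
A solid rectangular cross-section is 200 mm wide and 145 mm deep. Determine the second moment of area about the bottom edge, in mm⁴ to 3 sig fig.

The section: 200 × 145, A = 29 000 mm², y = 72.5 mm, Ī = 50 810 417 mm⁴.
Transfer it to the bottom edge using Ī + A·d² with d = y − 0:
  the section: d = 72.5 mm → contributes +203 241 667 mm⁴
Total I = 203 241 667 mm⁴.

I_base ≈ 2.03 × 10⁸ mm⁴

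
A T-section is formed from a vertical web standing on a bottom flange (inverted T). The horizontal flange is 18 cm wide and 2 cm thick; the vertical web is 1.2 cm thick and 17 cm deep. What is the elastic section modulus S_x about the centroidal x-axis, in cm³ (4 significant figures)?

Decompose the section into non-overlapping parts with the origin at the bottom-left of its bounding rectangle.
Flange: 18 × 2, A = 36 cm², y = 1 cm, Ī = 12 cm⁴.
Web: 1.2 × 17, A = 20.4 cm², y = 10.5 cm, Ī = 491.3 cm⁴.
Centroid: ȳ = ΣA·y / ΣA = 4.43617 cm.
Transfer each piece to the centroidal x-axis using Ī + A·d² with d = y − 4.43617:
  flange: d = -3.43617 cm → contributes +437.062 cm⁴
  web: d = 6.06383 cm → contributes +1241.41 cm⁴
Total I = 1678.47 cm⁴.
Extreme fibre distance c = 14.5638 cm; S = I/c = 115.249 cm³.

S_x ≈ 115.2 cm³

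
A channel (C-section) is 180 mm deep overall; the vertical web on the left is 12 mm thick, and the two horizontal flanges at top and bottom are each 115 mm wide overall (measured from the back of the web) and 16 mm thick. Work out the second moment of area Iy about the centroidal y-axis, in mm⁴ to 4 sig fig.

Treat the section as a set of non-overlapping primitives; coordinates are from the bounding-box lower-left.
Web: 12 × 180, A = 2 160 mm², x = 6 mm, Ī = 25 920 mm⁴.
Top flange (beyond web): 103 × 16, A = 1 648 mm², x = 63.5 mm, Ī = 1 456 969 mm⁴.
Bottom flange (beyond web): 103 × 16, A = 1 648 mm², x = 63.5 mm, Ī = 1 456 969 mm⁴.
Centroid: x̄ = ΣA·x / ΣA = 40.7361 mm.
Transfer each piece to the centroidal y-axis using Ī + A·d² with d = x − 40.7361:
  web: d = -34.7361 mm → contributes +2 632 164 mm⁴
  top flange (beyond web): d = 22.7639 mm → contributes +2 310 957 mm⁴
  bottom flange (beyond web): d = 22.7639 mm → contributes +2 310 957 mm⁴
Total I = 7 254 079 mm⁴.

Iy ≈ 7.254 × 10⁶ mm⁴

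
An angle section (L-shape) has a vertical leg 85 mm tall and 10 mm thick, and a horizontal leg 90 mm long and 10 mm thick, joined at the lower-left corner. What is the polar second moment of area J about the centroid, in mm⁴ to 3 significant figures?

J ≈ 2.37 × 10⁶ mm⁴

Decompose the section into non-overlapping parts with the origin at the bottom-left of its bounding rectangle.
Vertical leg: 10 × 85, A = 850 mm², y = 42.5 mm, Ī = 511 771 mm⁴.
Horizontal leg (remainder): 80 × 10, A = 800 mm², y = 5 mm, Ī = 6666.7 mm⁴.
Centroid: ȳ = ΣA·y / ΣA = 24.318 mm.
Transfer each piece to the centroidal x-axis using Ī + A·d² with d = y − 24.318:
  vertical leg: d = 18.182 mm → contributes +792 763 mm⁴
  horizontal leg (remainder): d = -19.318 mm → contributes +305 220 mm⁴
Total I = 1 097 983 mm⁴.
For the y-axis: x̄ = 26.818 mm.
Repeating about the centroidal y-axis gives I_y = 1 268 295 mm⁴.
Polar second moment: J = I_x + I_y = 2 366 278 mm⁴.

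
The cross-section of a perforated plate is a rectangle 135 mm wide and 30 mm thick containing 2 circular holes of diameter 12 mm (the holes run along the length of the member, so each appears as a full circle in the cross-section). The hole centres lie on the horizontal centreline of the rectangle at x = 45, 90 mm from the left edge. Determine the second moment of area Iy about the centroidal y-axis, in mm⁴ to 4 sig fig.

Split into non-overlapping primitives; take the origin at the lower-left of the bounding box.
Plate: 135 × 30, A = 4 050 mm², x = 67.5 mm, Ī = 6 150 938 mm⁴.
Hole 1 (subtracted): ⌀12, A = 113.097 mm², x = 45 mm, Ī = 1017.88 mm⁴.
Hole 2 (subtracted): ⌀12, A = 113.097 mm², x = 90 mm, Ī = 1017.88 mm⁴.
By symmetry the centroid is at mid-width, x̄ = 67.5 mm.
Transfer each piece to the centroidal y-axis using Ī + A·d² with d = x − 67.5:
  plate: d = 0 mm → contributes +6 150 938 mm⁴
  hole 1: d = -22.5 mm → contributes −58273.4 mm⁴
  hole 2: d = 22.5 mm → contributes −58273.4 mm⁴
Total I = 6 034 391 mm⁴.

Iy ≈ 6.034 × 10⁶ mm⁴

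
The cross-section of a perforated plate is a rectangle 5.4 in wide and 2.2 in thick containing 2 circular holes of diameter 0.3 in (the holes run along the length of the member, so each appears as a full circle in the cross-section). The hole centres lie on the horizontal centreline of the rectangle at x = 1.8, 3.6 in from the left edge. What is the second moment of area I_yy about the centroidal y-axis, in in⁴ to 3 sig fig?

Break the section into simple shapes (no overlaps), measuring from the bottom-left corner of the bounding box.
Plate: 5.4 × 2.2, A = 11.88 in², x = 2.7 in, Ī = 28.868 in⁴.
Hole 1 (subtracted): ⌀0.3, A = 0.070686 in², x = 1.8 in, Ī = 0.00039761 in⁴.
Hole 2 (subtracted): ⌀0.3, A = 0.070686 in², x = 3.6 in, Ī = 0.00039761 in⁴.
By symmetry the centroid is at mid-width, x̄ = 2.7 in.
Transfer each piece to the centroidal y-axis using Ī + A·d² with d = x − 2.7:
  plate: d = 0 in → contributes +28.868 in⁴
  hole 1: d = -0.9 in → contributes −0.057653 in⁴
  hole 2: d = 0.9 in → contributes −0.057653 in⁴
Total I = 28.753 in⁴.

I_yy ≈ 28.8 in⁴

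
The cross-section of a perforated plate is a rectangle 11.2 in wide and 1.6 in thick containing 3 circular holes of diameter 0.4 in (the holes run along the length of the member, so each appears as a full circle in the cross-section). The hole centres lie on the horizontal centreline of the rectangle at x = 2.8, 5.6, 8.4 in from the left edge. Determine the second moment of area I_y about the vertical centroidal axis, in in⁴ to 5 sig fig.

I_y ≈ 185.35 in⁴

Treat the section as a set of non-overlapping primitives; coordinates are from the bounding-box lower-left.
Plate: 11.2 × 1.6, A = 17.92 in², x = 5.6 in, Ī = 187.3237 in⁴.
Hole 1 (subtracted): ⌀0.4, A = 0.1256637 in², x = 2.8 in, Ī = 0.001256637 in⁴.
Hole 2 (subtracted): ⌀0.4, A = 0.1256637 in², x = 5.6 in, Ī = 0.001256637 in⁴.
Hole 3 (subtracted): ⌀0.4, A = 0.1256637 in², x = 8.4 in, Ī = 0.001256637 in⁴.
By symmetry the centroid is at mid-width, x̄ = 5.6 in.
Transfer each piece to the vertical centroidal axis using Ī + A·d² with d = x − 5.6:
  plate: d = 0 in → contributes +187.3237 in⁴
  hole 1: d = -2.8 in → contributes −0.9864601 in⁴
  hole 2: d = 0 in → contributes −0.001256637 in⁴
  hole 3: d = 2.8 in → contributes −0.9864601 in⁴
Total I = 185.3496 in⁴.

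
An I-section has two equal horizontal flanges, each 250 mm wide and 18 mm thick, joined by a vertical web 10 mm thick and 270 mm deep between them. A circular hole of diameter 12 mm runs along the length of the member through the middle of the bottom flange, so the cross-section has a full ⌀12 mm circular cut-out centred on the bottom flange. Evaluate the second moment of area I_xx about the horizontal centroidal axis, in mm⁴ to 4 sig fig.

Split into non-overlapping primitives; take the origin at the lower-left of the bounding box.
Bottom flange: 250 × 18, A = 4 500 mm², y = 9 mm, Ī = 121 500 mm⁴.
Web: 10 × 270, A = 2 700 mm², y = 153 mm, Ī = 16 402 500 mm⁴.
Top flange: 250 × 18, A = 4 500 mm², y = 297 mm, Ī = 121 500 mm⁴.
Hole (subtracted): ⌀12, A = 113.097 mm², y = 9 mm, Ī = 1017.88 mm⁴.
Centroid: ȳ = ΣA·y / ΣA = 154.406 mm.
Transfer each piece to the horizontal centroidal axis using Ī + A·d² with d = y − 154.406:
  bottom flange: d = -145.406 mm → contributes +95 263 988 mm⁴
  web: d = -1.40555 mm → contributes +16 407 834 mm⁴
  top flange: d = 142.594 mm → contributes +91 620 792 mm⁴
  hole: d = -145.406 mm → contributes −2 392 209 mm⁴
Total I = 200 900 405 mm⁴.

I_xx ≈ 2.009 × 10⁸ mm⁴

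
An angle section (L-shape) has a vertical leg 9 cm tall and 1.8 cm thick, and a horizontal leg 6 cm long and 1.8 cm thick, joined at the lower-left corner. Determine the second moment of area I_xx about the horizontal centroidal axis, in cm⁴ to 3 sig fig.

I_xx ≈ 178 cm⁴

Split into non-overlapping primitives; take the origin at the lower-left of the bounding box.
Vertical leg: 1.8 × 9, A = 16.2 cm², y = 4.5 cm, Ī = 109.35 cm⁴.
Horizontal leg (remainder): 4.2 × 1.8, A = 7.56 cm², y = 0.9 cm, Ī = 2.0412 cm⁴.
Centroid: ȳ = ΣA·y / ΣA = 3.3545 cm.
Transfer each piece to the horizontal centroidal axis using Ī + A·d² with d = y − 3.3545:
  vertical leg: d = 1.1455 cm → contributes +130.61 cm⁴
  horizontal leg (remainder): d = -2.4545 cm → contributes +47.589 cm⁴
Total I = 178.19 cm⁴.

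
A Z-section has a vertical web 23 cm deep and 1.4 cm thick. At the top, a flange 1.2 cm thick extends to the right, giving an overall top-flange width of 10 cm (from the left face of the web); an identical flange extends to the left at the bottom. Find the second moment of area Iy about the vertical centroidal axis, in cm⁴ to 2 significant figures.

Iy ≈ 650 cm⁴

Decompose the section into non-overlapping parts with the origin at the bottom-left of its bounding rectangle.
Web: 1.4 × 23, A = 32.2 cm², x = 9.3 cm, Ī = 5.259 cm⁴.
Top flange (beyond web): 8.6 × 1.2, A = 10.32 cm², x = 14.3 cm, Ī = 63.61 cm⁴.
Bottom flange (beyond web): 8.6 × 1.2, A = 10.32 cm², x = 4.3 cm, Ī = 63.61 cm⁴.
Centroid: x̄ = ΣA·x / ΣA = 9.3 cm.
Transfer each piece to the vertical centroidal axis using Ī + A·d² with d = x − 9.3:
  web: d = 0 cm → contributes +5.259 cm⁴
  top flange (beyond web): d = 5 cm → contributes +321.6 cm⁴
  bottom flange (beyond web): d = -5 cm → contributes +321.6 cm⁴
Total I = 648.5 cm⁴.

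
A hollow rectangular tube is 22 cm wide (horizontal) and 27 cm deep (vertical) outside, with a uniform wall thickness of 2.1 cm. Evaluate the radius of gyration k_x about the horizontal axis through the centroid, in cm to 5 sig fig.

k_x ≈ 9.9169 cm

Decompose the section into non-overlapping parts with the origin at the bottom-left of its bounding rectangle.
Outer rectangle: 22 × 27, A = 594 cm², y = 13.5 cm, Ī = 36085.5 cm⁴.
Inner void (subtracted): 17.8 × 22.8, A = 405.84 cm², y = 13.5 cm, Ī = 17580.99 cm⁴.
By symmetry the centroid is at mid-height, ȳ = 13.5 cm.
All pieces are centred on the horizontal axis through the centroid, so I = ΣĪ (holes subtracted) = 18504.51 cm⁴.
Radius of gyration: k = √(I/A) = √(18504.51 / 188.16) = 9.916882 cm.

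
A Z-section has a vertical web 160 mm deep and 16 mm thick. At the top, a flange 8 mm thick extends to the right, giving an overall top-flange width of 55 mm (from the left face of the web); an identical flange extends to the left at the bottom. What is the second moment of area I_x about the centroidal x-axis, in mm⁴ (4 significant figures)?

I_x ≈ 9.069 × 10⁶ mm⁴

Break the section into simple shapes (no overlaps), measuring from the bottom-left corner of the bounding box.
Web: 16 × 160, A = 2 560 mm², y = 80 mm, Ī = 5 461 333 mm⁴.
Top flange (beyond web): 39 × 8, A = 312 mm², y = 156 mm, Ī = 1 664 mm⁴.
Bottom flange (beyond web): 39 × 8, A = 312 mm², y = 4 mm, Ī = 1 664 mm⁴.
Centroid: ȳ = ΣA·y / ΣA = 80 mm.
Transfer each piece to the centroidal x-axis using Ī + A·d² with d = y − 80:
  web: d = 0 mm → contributes +5 461 333 mm⁴
  top flange (beyond web): d = 76 mm → contributes +1 803 776 mm⁴
  bottom flange (beyond web): d = -76 mm → contributes +1 803 776 mm⁴
Total I = 9 068 885 mm⁴.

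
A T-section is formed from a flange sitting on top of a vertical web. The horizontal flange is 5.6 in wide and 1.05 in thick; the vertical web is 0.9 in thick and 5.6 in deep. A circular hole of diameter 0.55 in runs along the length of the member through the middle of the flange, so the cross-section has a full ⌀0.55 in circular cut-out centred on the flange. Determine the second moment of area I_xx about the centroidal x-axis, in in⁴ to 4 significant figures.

I_xx ≈ 43.14 in⁴

Decompose the section into non-overlapping parts with the origin at the bottom-left of its bounding rectangle.
Flange: 5.6 × 1.05, A = 5.88 in², y = 6.125 in, Ī = 0.540225 in⁴.
Web: 0.9 × 5.6, A = 5.04 in², y = 2.8 in, Ī = 13.1712 in⁴.
Hole (subtracted): ⌀0.55, A = 0.237583 in², y = 6.125 in, Ī = 0.0044918 in⁴.
Centroid: ȳ = ΣA·y / ΣA = 4.55625 in.
Transfer each piece to the centroidal x-axis using Ī + A·d² with d = y − 4.55625:
  flange: d = 1.56875 in → contributes +15.0107 in⁴
  web: d = -1.75625 in → contributes +28.7167 in⁴
  hole: d = 1.56875 in → contributes −0.589175 in⁴
Total I = 43.1382 in⁴.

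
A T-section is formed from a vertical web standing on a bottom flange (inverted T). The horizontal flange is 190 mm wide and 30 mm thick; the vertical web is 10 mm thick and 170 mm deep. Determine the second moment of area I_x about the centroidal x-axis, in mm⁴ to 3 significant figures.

Split into non-overlapping primitives; take the origin at the lower-left of the bounding box.
Flange: 190 × 30, A = 5 700 mm², y = 15 mm, Ī = 427 500 mm⁴.
Web: 10 × 170, A = 1 700 mm², y = 115 mm, Ī = 4 094 167 mm⁴.
Centroid: ȳ = ΣA·y / ΣA = 37.973 mm.
Transfer each piece to the centroidal x-axis using Ī + A·d² with d = y − 37.973:
  flange: d = -22.973 mm → contributes +3 435 718 mm⁴
  web: d = 77.027 mm → contributes +14 180 544 mm⁴
Total I = 17 616 261 mm⁴.

I_x ≈ 1.76 × 10⁷ mm⁴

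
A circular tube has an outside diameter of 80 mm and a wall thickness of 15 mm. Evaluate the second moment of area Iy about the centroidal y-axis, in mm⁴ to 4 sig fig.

Split into non-overlapping primitives; take the origin at the lower-left of the bounding box.
Outer circle: ⌀80, A = 5026.55 mm², x = 40 mm, Ī = 2 010 619 mm⁴.
Bore (subtracted): ⌀50, A = 1963.5 mm², x = 40 mm, Ī = 306 796 mm⁴.
By symmetry the centroid is at mid-width, x̄ = 40 mm.
All pieces are centred on the centroidal y-axis, so I = ΣĪ (holes subtracted) = 1 703 823 mm⁴.

Iy ≈ 1.704 × 10⁶ mm⁴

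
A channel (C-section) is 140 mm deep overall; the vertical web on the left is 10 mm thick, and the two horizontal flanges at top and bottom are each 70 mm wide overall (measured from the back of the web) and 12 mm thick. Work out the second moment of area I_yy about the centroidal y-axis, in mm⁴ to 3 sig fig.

I_yy ≈ 1.31 × 10⁶ mm⁴

Decompose the section into non-overlapping parts with the origin at the bottom-left of its bounding rectangle.
Web: 10 × 140, A = 1 400 mm², x = 5 mm, Ī = 11 667 mm⁴.
Top flange (beyond web): 60 × 12, A = 720 mm², x = 40 mm, Ī = 216 000 mm⁴.
Bottom flange (beyond web): 60 × 12, A = 720 mm², x = 40 mm, Ī = 216 000 mm⁴.
Centroid: x̄ = ΣA·x / ΣA = 22.746 mm.
Transfer each piece to the centroidal y-axis using Ī + A·d² with d = x − 22.746:
  web: d = -17.746 mm → contributes +452 579 mm⁴
  top flange (beyond web): d = 17.254 mm → contributes +430 332 mm⁴
  bottom flange (beyond web): d = 17.254 mm → contributes +430 332 mm⁴
Total I = 1 313 244 mm⁴.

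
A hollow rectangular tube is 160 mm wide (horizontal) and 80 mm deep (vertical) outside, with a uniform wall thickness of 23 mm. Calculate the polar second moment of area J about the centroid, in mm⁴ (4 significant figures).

Split into non-overlapping primitives; take the origin at the lower-left of the bounding box.
Outer rectangle: 160 × 80, A = 12 800 mm², y = 40 mm, Ī = 6 826 667 mm⁴.
Inner void (subtracted): 114 × 34, A = 3 876 mm², y = 40 mm, Ī = 373 388 mm⁴.
By symmetry the centroid is at mid-height, ȳ = 40 mm.
All pieces are centred on the centroidal x-axis, so I = ΣĪ (holes subtracted) = 6 453 279 mm⁴.
Repeating about the centroidal y-axis gives I_y = 23 108 959 mm⁴.
Polar second moment: J = I_x + I_y = 29 562 237 mm⁴.

J ≈ 2.956 × 10⁷ mm⁴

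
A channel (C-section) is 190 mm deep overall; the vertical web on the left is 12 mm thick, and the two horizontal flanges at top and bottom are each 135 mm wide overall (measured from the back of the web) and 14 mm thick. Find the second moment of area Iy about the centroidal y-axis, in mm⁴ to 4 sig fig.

Treat the section as a set of non-overlapping primitives; coordinates are from the bounding-box lower-left.
Web: 12 × 190, A = 2 280 mm², x = 6 mm, Ī = 27 360 mm⁴.
Top flange (beyond web): 123 × 14, A = 1 722 mm², x = 73.5 mm, Ī = 2 171 012 mm⁴.
Bottom flange (beyond web): 123 × 14, A = 1 722 mm², x = 73.5 mm, Ī = 2 171 012 mm⁴.
Centroid: x̄ = ΣA·x / ΣA = 46.6132 mm.
Transfer each piece to the centroidal y-axis using Ī + A·d² with d = x − 46.6132:
  web: d = -40.6132 mm → contributes +3 788 066 mm⁴
  top flange (beyond web): d = 26.8868 mm → contributes +3 415 845 mm⁴
  bottom flange (beyond web): d = 26.8868 mm → contributes +3 415 845 mm⁴
Total I = 10 619 756 mm⁴.

Iy ≈ 1.062 × 10⁷ mm⁴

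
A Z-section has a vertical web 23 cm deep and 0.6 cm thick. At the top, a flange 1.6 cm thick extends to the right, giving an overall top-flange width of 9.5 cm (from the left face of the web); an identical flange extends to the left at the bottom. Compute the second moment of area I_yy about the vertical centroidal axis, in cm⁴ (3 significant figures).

Decompose the section into non-overlapping parts with the origin at the bottom-left of its bounding rectangle.
Web: 0.6 × 23, A = 13.8 cm², x = 9.2 cm, Ī = 0.414 cm⁴.
Top flange (beyond web): 8.9 × 1.6, A = 14.24 cm², x = 13.95 cm, Ī = 93.996 cm⁴.
Bottom flange (beyond web): 8.9 × 1.6, A = 14.24 cm², x = 4.45 cm, Ī = 93.996 cm⁴.
Centroid: x̄ = ΣA·x / ΣA = 9.2 cm.
Transfer each piece to the vertical centroidal axis using Ī + A·d² with d = x − 9.2:
  web: d = 0 cm → contributes +0.414 cm⁴
  top flange (beyond web): d = 4.75 cm → contributes +415.29 cm⁴
  bottom flange (beyond web): d = -4.75 cm → contributes +415.29 cm⁴
Total I = 830.99 cm⁴.

I_yy ≈ 831 cm⁴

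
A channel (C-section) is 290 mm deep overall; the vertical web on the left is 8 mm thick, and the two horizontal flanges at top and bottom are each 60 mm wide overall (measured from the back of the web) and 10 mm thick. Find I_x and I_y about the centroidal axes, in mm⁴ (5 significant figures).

Split into non-overlapping primitives; take the origin at the lower-left of the bounding box.
Web: 8 × 290, A = 2 320 mm², y = 145 mm, Ī = 16 259 333 mm⁴.
Top flange (beyond web): 52 × 10, A = 520 mm², y = 285 mm, Ī = 4333.333 mm⁴.
Bottom flange (beyond web): 52 × 10, A = 520 mm², y = 5 mm, Ī = 4333.333 mm⁴.
By symmetry the centroid is at mid-height, ȳ = 145 mm.
Transfer each piece to the centroidal x-axis using Ī + A·d² with d = y − 145:
  web: d = 0 mm → contributes +16 259 333 mm⁴
  top flange (beyond web): d = 140 mm → contributes +10 196 333 mm⁴
  bottom flange (beyond web): d = -140 mm → contributes +10 196 333 mm⁴
Total I = 36 652 000 mm⁴.
For the y-axis: x̄ = 13.28571 mm.
Repeating about the centroidal y-axis gives I_y = 893005.7 mm⁴.

I_x ≈ 3.6652 × 10⁷ mm⁴, I_y ≈ 8.9301 × 10⁵ mm⁴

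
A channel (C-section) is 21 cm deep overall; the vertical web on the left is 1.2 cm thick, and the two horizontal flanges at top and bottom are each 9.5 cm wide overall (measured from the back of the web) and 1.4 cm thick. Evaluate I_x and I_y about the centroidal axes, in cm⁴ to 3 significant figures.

I_x ≈ 3160 cm⁴, I_y ≈ 409 cm⁴

Split into non-overlapping primitives; take the origin at the lower-left of the bounding box.
Web: 1.2 × 21, A = 25.2 cm², y = 10.5 cm, Ī = 926.1 cm⁴.
Top flange (beyond web): 8.3 × 1.4, A = 11.62 cm², y = 20.3 cm, Ī = 1.8979 cm⁴.
Bottom flange (beyond web): 8.3 × 1.4, A = 11.62 cm², y = 0.7 cm, Ī = 1.8979 cm⁴.
By symmetry the centroid is at mid-height, ȳ = 10.5 cm.
Transfer each piece to the centroidal x-axis using Ī + A·d² with d = y − 10.5:
  web: d = 0 cm → contributes +926.1 cm⁴
  top flange (beyond web): d = 9.8 cm → contributes +1117.9 cm⁴
  bottom flange (beyond web): d = -9.8 cm → contributes +1117.9 cm⁴
Total I = 3161.9 cm⁴.
For the y-axis: x̄ = 2.8789 cm.
Repeating about the centroidal y-axis gives I_y = 409.23 cm⁴.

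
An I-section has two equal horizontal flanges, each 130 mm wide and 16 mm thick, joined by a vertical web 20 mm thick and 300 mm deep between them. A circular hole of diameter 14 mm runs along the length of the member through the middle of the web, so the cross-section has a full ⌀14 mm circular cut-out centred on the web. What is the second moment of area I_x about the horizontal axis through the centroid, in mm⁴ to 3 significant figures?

I_x ≈ 1.49 × 10⁸ mm⁴

Treat the section as a set of non-overlapping primitives; coordinates are from the bounding-box lower-left.
Bottom flange: 130 × 16, A = 2 080 mm², y = 8 mm, Ī = 44 373 mm⁴.
Web: 20 × 300, A = 6 000 mm², y = 166 mm, Ī = 45 000 000 mm⁴.
Top flange: 130 × 16, A = 2 080 mm², y = 324 mm, Ī = 44 373 mm⁴.
Hole (subtracted): ⌀14, A = 153.94 mm², y = 166 mm, Ī = 1885.7 mm⁴.
By symmetry the centroid is at mid-height, ȳ = 166 mm.
Transfer each piece to the horizontal axis through the centroid using Ī + A·d² with d = y − 166:
  bottom flange: d = -158 mm → contributes +51 969 493 mm⁴
  web: d = 0 mm → contributes +45 000 000 mm⁴
  top flange: d = 158 mm → contributes +51 969 493 mm⁴
  hole: d = 0 mm → contributes −1885.7 mm⁴
Total I = 148 937 101 mm⁴.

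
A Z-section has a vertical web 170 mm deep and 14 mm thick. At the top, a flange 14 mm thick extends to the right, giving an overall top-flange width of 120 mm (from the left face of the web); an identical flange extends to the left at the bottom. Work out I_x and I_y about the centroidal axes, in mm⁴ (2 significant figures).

I_x ≈ 2.4 × 10⁷ mm⁴, I_y ≈ 1.4 × 10⁷ mm⁴

Split into non-overlapping primitives; take the origin at the lower-left of the bounding box.
Web: 14 × 170, A = 2 380 mm², y = 85 mm, Ī = 5 731 833 mm⁴.
Top flange (beyond web): 106 × 14, A = 1 484 mm², y = 163 mm, Ī = 24 239 mm⁴.
Bottom flange (beyond web): 106 × 14, A = 1 484 mm², y = 7 mm, Ī = 24 239 mm⁴.
Centroid: ȳ = ΣA·y / ΣA = 85 mm.
Transfer each piece to the centroidal x-axis using Ī + A·d² with d = y − 85:
  web: d = 0 mm → contributes +5 731 833 mm⁴
  top flange (beyond web): d = 78 mm → contributes +9 052 895 mm⁴
  bottom flange (beyond web): d = -78 mm → contributes +9 052 895 mm⁴
Total I = 23 837 623 mm⁴.
For the y-axis: x̄ = 113 mm.
Repeating about the centroidal y-axis gives I_y = 13 502 711 mm⁴.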